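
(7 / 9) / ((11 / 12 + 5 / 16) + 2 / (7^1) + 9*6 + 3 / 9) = 784 / 56295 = 0.01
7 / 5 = 1.40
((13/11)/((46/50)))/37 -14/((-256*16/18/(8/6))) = 279781/2396416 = 0.12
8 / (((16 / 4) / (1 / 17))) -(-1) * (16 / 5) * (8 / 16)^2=78 / 85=0.92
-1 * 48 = -48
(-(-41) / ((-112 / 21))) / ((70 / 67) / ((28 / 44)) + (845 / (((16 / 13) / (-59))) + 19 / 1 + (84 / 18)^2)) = 0.00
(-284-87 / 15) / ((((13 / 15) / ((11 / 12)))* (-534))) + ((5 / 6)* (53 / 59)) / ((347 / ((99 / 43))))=0.58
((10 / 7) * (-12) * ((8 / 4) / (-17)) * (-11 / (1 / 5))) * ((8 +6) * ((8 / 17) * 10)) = -2112000 / 289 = -7307.96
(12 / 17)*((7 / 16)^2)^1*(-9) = -1323 / 1088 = -1.22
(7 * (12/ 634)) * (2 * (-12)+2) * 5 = -4620/ 317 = -14.57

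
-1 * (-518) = 518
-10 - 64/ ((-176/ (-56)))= -334/ 11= -30.36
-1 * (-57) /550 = 0.10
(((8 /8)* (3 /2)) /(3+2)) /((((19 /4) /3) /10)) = 1.89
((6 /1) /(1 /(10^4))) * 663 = 39780000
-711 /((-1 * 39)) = 237 /13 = 18.23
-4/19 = -0.21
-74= -74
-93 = -93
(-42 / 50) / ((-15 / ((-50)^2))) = 140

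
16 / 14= 1.14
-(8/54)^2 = -16/729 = -0.02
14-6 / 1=8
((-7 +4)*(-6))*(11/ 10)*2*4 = 792/ 5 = 158.40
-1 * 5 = -5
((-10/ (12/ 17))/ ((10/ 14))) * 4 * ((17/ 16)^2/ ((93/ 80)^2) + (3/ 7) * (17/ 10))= -16096433/ 129735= -124.07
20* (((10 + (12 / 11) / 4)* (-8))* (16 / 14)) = -144640 / 77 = -1878.44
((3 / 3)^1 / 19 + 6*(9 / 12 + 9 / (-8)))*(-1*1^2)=167 / 76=2.20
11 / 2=5.50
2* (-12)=-24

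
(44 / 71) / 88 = 1 / 142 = 0.01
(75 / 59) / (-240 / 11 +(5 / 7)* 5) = -1155 / 16579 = -0.07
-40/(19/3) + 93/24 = -371/152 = -2.44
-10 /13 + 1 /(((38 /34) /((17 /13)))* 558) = -105731 /137826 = -0.77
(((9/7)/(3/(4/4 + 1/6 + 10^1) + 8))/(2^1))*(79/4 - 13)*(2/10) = 16281/155120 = 0.10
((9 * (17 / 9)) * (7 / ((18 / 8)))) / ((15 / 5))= 476 / 27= 17.63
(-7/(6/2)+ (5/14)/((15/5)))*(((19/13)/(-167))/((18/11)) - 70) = 84805739/547092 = 155.01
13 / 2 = 6.50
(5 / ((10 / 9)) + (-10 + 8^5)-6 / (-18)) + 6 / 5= 982921 / 30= 32764.03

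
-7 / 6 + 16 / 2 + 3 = 59 / 6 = 9.83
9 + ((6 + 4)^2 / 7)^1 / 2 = 113 / 7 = 16.14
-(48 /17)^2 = -2304 /289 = -7.97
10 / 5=2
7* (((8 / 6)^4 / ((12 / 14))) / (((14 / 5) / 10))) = 22400 / 243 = 92.18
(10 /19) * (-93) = -48.95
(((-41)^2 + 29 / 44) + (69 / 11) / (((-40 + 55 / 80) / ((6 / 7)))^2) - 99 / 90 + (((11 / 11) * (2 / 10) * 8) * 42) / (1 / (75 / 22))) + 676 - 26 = 2559.65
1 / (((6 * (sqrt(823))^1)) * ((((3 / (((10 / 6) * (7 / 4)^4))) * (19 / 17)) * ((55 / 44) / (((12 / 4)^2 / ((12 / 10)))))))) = 204085 * sqrt(823) / 36027648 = 0.16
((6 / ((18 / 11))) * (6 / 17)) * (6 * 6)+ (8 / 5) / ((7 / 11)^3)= 1539296 / 29155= 52.80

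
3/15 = 0.20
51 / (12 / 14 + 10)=357 / 76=4.70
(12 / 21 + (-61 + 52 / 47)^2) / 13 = 55478411 / 201019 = 275.99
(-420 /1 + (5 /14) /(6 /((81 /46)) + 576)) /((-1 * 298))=91986585 /65266768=1.41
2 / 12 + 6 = 37 / 6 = 6.17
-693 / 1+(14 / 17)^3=-3401965 / 4913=-692.44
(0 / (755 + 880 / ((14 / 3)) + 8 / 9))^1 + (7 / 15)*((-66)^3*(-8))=5366592 / 5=1073318.40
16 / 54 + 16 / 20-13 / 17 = 0.33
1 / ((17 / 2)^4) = 16 / 83521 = 0.00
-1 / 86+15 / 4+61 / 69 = 54859 / 11868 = 4.62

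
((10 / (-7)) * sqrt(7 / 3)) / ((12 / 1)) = -5 * sqrt(21) / 126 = -0.18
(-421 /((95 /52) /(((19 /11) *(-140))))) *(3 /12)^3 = 38311 /44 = 870.70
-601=-601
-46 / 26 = -23 / 13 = -1.77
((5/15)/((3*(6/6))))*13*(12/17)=52/51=1.02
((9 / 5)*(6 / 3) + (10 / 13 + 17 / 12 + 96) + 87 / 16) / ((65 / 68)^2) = 96681193 / 823875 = 117.35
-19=-19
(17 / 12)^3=4913 / 1728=2.84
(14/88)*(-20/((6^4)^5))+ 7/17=281524199884848557/683701628291776512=0.41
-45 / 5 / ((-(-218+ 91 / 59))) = -59 / 1419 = -0.04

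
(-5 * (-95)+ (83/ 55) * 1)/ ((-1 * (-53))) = 26208/ 2915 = 8.99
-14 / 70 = -1 / 5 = -0.20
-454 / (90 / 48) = -3632 / 15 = -242.13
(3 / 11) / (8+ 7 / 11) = 3 / 95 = 0.03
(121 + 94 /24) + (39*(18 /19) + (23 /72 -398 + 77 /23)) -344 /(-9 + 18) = -8517019 /31464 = -270.69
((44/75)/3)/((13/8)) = 352/2925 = 0.12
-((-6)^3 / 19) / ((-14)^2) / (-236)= -27 / 109858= -0.00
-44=-44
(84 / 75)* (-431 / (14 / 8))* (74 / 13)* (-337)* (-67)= -11522154016 / 325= -35452781.59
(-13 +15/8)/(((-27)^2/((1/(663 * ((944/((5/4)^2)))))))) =-2225/58401368064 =-0.00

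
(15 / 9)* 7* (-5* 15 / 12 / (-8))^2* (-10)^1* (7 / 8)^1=-765625 / 12288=-62.31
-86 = -86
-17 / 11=-1.55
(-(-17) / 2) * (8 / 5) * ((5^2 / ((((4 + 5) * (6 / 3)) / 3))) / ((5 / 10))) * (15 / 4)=425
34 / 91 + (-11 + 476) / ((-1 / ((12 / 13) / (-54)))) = 2272 / 273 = 8.32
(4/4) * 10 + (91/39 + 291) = 910/3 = 303.33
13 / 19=0.68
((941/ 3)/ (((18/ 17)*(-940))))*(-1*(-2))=-15997/ 25380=-0.63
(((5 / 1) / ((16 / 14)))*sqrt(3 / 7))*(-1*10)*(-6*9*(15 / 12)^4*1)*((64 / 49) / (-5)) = -84375*sqrt(21) / 392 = -986.36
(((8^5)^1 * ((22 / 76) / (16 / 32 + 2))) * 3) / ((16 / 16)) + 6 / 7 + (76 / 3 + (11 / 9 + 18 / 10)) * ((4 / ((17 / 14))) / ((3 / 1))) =696824710 / 61047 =11414.56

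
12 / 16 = 3 / 4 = 0.75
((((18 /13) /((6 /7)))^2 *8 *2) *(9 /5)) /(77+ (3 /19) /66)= 8848224 /9066005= 0.98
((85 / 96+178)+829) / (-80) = -96757 / 7680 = -12.60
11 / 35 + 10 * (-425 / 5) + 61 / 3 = -87082 / 105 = -829.35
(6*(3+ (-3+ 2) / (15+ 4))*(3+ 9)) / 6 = 672 / 19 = 35.37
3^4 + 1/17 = 1378/17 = 81.06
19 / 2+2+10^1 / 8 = 51 / 4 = 12.75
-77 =-77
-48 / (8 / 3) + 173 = 155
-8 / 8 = -1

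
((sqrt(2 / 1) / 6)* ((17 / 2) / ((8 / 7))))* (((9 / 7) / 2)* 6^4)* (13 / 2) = 53703* sqrt(2) / 8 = 9493.44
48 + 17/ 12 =593/ 12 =49.42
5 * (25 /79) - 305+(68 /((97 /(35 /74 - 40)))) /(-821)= -70621402380 /232778951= -303.38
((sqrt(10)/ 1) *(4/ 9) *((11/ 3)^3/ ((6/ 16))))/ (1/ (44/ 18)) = 937024 *sqrt(10)/ 6561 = 451.63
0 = 0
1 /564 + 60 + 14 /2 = 37789 /564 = 67.00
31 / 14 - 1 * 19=-235 / 14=-16.79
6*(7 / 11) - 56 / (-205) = 4.09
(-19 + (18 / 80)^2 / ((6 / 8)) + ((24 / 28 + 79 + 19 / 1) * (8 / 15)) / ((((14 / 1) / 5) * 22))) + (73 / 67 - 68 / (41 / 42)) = -153948363127 / 1776759600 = -86.65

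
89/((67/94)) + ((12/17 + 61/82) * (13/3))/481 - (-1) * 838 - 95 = 8997453305/10367178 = 867.88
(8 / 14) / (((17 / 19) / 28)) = 304 / 17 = 17.88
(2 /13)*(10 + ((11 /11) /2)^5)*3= 4.63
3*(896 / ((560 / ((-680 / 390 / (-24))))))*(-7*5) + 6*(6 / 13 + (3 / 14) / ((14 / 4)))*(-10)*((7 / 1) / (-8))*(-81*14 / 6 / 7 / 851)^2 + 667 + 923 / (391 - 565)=100648930861 / 154959441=649.52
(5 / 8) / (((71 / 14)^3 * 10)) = 343 / 715822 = 0.00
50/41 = 1.22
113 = 113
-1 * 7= -7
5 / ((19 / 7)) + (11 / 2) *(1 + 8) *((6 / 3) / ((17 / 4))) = 8119 / 323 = 25.14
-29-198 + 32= -195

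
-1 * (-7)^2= -49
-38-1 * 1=-39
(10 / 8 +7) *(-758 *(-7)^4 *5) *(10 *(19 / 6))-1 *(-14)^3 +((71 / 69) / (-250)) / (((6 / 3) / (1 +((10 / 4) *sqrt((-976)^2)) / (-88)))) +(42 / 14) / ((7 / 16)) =-526278636455886 / 221375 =-2377317386.59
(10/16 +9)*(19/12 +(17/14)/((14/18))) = 20339/672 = 30.27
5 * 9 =45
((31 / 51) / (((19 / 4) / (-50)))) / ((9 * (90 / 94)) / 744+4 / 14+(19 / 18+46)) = -60704448 / 449261023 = -0.14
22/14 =11/7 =1.57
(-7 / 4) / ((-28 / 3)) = 3 / 16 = 0.19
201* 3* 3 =1809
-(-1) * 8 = 8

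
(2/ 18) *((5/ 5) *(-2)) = -2/ 9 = -0.22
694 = 694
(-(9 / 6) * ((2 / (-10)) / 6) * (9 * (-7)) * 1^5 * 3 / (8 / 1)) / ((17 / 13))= -2457 / 2720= -0.90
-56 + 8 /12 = -166 /3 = -55.33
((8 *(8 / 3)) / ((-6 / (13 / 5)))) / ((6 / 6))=-416 / 45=-9.24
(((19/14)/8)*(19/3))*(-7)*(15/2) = -56.41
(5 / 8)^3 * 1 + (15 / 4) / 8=365 / 512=0.71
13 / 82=0.16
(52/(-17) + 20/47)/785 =-2104/627215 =-0.00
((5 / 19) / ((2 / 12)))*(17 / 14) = 255 / 133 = 1.92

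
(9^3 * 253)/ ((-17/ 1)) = -184437/ 17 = -10849.24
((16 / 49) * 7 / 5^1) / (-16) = -1 / 35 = -0.03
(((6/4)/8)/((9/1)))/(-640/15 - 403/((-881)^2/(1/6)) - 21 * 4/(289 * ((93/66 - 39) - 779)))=-4029738653485/8252852652389176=-0.00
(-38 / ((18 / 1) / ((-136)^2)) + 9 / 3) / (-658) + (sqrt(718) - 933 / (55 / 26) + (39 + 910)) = sqrt(718) + 184769749 / 325710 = 594.08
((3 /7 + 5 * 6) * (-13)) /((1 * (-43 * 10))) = 2769 /3010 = 0.92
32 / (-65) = -32 / 65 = -0.49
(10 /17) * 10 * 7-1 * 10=530 /17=31.18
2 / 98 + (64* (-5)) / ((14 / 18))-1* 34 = -21825 / 49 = -445.41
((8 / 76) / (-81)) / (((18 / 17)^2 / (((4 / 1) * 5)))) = -2890 / 124659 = -0.02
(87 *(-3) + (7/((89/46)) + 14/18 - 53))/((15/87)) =-7191797/4005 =-1795.70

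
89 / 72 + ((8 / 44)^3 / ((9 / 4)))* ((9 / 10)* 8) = 601511 / 479160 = 1.26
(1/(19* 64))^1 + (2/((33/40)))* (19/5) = 369697/40128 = 9.21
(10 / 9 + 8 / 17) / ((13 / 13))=242 / 153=1.58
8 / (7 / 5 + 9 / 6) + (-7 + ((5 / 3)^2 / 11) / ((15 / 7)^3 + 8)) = -2560772 / 605781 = -4.23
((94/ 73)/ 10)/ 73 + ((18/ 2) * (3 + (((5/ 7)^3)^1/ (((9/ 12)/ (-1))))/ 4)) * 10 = 259.07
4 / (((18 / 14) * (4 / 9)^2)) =63 / 4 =15.75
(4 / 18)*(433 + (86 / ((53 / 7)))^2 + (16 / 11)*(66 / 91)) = 287862910 / 2300571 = 125.13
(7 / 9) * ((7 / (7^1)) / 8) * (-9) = -7 / 8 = -0.88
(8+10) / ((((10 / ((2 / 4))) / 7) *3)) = 21 / 10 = 2.10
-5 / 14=-0.36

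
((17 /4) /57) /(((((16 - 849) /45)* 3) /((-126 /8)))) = 45 /2128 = 0.02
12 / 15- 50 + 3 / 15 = -49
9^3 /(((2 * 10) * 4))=729 /80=9.11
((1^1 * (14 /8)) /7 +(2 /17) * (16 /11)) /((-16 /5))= -1575 /11968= -0.13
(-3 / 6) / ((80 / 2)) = -1 / 80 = -0.01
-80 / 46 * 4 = -160 / 23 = -6.96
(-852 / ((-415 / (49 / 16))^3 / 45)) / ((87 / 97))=7292237967 / 424494668800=0.02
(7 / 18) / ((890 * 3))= 0.00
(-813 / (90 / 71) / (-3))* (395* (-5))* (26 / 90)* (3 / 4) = -19760507 / 216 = -91483.83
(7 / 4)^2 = 49 / 16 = 3.06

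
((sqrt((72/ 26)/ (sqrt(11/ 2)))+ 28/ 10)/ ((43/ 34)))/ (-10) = -0.31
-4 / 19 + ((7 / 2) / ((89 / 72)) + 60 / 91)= 504772 / 153881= 3.28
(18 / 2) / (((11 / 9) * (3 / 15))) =405 / 11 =36.82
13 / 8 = 1.62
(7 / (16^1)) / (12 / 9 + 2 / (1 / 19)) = 21 / 1888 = 0.01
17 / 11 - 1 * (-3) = 50 / 11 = 4.55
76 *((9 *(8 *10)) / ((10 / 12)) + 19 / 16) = 65754.25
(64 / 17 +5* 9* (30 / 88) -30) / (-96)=8149 / 71808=0.11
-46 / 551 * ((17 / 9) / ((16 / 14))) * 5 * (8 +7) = -68425 / 6612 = -10.35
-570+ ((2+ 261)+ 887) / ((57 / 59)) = 35360 / 57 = 620.35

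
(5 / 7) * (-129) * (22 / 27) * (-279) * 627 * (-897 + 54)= -77502899430 / 7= -11071842775.71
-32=-32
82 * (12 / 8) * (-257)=-31611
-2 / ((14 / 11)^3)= -1331 / 1372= -0.97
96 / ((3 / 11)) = 352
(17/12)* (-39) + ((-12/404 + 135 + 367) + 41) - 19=189363/404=468.72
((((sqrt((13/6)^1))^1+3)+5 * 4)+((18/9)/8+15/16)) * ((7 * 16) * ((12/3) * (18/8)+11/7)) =592 * sqrt(78)/3+28638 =30380.80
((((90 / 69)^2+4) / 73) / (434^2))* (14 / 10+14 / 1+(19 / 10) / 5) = 297453 / 45460897825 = 0.00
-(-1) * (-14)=-14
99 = 99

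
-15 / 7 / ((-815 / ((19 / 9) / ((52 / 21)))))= 0.00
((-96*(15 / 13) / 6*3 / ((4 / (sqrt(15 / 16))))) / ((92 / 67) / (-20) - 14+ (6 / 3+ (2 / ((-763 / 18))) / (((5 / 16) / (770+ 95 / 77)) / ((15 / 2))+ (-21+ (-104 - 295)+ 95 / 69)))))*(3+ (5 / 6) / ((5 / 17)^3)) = 11286712326336083301*sqrt(15) / 1100618060457350786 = 39.72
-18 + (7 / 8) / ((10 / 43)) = -1139 / 80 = -14.24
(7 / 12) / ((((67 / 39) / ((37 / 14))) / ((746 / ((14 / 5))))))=897065 / 3752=239.09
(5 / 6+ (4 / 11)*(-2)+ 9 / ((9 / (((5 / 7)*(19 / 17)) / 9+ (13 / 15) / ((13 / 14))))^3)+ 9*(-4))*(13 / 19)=-127641266416204463 / 5199238335579750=-24.55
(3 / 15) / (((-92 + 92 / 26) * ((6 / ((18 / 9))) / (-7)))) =91 / 17250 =0.01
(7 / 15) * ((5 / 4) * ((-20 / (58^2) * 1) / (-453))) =35 / 4571676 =0.00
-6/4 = -1.50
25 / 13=1.92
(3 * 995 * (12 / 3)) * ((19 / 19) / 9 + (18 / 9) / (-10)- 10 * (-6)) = 2146016 / 3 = 715338.67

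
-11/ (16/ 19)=-209/ 16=-13.06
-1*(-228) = 228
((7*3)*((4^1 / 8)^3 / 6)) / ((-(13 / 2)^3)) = -7 / 4394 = -0.00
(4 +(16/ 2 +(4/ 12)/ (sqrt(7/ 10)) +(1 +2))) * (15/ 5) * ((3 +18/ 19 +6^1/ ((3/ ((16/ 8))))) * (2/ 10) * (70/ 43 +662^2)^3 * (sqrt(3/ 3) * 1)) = 1010497143945156943361528 * sqrt(70)/ 52872155 +9094474295506412490253752/ 1510633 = 6180210093864758544.94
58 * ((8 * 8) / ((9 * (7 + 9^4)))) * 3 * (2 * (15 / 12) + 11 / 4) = 812 / 821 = 0.99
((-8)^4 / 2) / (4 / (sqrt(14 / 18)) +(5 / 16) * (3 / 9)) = -3440640 / 331601 +56623104 * sqrt(7) / 331601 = 441.40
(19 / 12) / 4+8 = 403 / 48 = 8.40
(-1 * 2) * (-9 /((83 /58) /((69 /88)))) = 18009 /1826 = 9.86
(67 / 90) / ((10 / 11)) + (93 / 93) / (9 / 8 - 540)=352223 / 431100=0.82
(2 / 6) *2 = 2 / 3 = 0.67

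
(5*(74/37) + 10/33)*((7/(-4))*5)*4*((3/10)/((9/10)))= -11900/99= -120.20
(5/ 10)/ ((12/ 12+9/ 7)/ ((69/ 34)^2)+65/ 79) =2632833/ 7254878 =0.36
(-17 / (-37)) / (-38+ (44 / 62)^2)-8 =-10682401 / 1333258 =-8.01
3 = 3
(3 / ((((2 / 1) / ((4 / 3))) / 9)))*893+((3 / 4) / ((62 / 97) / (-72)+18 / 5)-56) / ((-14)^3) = 2765560016417 / 172051544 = 16074.02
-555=-555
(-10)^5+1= -99999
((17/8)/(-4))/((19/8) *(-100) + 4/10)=85/37936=0.00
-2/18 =-1/9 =-0.11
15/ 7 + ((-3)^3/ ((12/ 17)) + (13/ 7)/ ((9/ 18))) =-32.39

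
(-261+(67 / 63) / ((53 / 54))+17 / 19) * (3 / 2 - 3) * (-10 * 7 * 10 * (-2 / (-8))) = -68469150 / 1007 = -67993.20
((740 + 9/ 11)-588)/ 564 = 1681/ 6204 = 0.27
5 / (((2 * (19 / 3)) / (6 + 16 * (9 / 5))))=261 / 19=13.74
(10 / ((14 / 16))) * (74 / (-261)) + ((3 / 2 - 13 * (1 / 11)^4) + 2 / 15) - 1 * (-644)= 171834166451 / 267491070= 642.39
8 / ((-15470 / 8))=-32 / 7735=-0.00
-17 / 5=-3.40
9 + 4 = 13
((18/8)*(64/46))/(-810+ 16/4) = -36/9269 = -0.00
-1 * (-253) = 253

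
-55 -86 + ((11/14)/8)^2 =-1768583/12544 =-140.99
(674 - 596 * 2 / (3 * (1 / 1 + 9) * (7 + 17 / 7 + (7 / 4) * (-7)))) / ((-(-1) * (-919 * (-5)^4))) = -815378 / 680634375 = -0.00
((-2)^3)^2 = 64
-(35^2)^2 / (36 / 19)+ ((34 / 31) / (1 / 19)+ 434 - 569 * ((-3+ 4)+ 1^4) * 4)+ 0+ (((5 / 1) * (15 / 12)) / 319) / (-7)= -495971942689 / 623007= -796093.69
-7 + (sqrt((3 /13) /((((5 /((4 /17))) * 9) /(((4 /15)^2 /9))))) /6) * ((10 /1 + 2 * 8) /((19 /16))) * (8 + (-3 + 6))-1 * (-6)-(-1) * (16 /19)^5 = -1427523 /2476099 + 1408 * sqrt(3315) /654075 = -0.45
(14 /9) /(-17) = -14 /153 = -0.09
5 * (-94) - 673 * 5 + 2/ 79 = -302963/ 79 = -3834.97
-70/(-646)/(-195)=-7/12597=-0.00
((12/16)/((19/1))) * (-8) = -6/19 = -0.32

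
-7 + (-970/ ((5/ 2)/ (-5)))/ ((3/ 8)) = 15499/ 3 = 5166.33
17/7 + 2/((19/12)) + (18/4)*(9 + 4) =16543/266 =62.19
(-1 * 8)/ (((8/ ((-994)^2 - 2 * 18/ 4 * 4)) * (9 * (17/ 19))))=-18772000/ 153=-122692.81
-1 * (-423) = 423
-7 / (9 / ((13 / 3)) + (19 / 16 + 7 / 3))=-624 / 499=-1.25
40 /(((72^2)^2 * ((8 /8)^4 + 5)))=5 /20155392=0.00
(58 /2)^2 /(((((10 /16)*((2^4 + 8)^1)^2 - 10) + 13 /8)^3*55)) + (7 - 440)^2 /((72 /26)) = 3548093330809727 /52405683660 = 67704.36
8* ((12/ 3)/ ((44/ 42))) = 336/ 11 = 30.55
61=61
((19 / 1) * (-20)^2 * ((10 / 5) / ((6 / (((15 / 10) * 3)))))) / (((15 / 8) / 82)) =498560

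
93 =93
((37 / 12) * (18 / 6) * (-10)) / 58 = -185 / 116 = -1.59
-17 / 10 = -1.70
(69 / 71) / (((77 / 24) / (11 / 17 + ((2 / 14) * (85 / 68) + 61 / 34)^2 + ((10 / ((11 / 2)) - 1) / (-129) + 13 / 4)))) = 172642935915 / 73237604902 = 2.36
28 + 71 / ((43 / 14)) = 2198 / 43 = 51.12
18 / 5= 3.60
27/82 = 0.33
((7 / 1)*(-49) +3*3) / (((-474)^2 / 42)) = -0.06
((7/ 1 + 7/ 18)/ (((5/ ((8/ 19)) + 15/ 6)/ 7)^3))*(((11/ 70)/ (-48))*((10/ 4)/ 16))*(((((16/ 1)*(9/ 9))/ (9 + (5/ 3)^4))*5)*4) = -1720488/ 205926475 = -0.01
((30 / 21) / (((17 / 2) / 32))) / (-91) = -640 / 10829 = -0.06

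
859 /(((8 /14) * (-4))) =-6013 /16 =-375.81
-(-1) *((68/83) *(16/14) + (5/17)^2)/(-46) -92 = -30902723/335818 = -92.02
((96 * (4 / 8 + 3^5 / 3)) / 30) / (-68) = -326 / 85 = -3.84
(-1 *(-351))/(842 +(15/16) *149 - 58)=5616/14779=0.38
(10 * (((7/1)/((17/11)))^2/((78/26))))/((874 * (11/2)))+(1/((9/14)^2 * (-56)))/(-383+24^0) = 112068971/7815516012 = 0.01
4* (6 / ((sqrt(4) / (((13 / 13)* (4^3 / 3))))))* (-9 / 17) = -2304 / 17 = -135.53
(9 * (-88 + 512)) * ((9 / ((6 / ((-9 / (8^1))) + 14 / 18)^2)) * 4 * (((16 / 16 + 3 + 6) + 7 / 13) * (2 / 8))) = 17439.96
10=10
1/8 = 0.12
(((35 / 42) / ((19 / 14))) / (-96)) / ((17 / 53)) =-1855 / 93024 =-0.02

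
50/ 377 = 0.13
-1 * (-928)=928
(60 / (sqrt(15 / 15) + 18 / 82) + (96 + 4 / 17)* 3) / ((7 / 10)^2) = 574440 / 833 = 689.60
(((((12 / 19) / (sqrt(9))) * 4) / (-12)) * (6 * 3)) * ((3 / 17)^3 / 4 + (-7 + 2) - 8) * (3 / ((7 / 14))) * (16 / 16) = 9196164 / 93347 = 98.52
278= 278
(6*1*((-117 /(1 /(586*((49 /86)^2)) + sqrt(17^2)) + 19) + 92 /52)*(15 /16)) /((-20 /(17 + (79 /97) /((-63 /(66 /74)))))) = -76824897167353 /1157668040984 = -66.36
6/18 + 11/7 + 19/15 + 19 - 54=-1114/35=-31.83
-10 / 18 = -5 / 9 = -0.56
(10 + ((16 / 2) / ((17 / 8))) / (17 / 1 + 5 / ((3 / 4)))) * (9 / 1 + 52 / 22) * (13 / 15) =3985150 / 39831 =100.05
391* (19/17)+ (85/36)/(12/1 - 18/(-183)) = 11615401/26568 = 437.20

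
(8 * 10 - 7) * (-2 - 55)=-4161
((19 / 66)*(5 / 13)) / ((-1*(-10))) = 19 / 1716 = 0.01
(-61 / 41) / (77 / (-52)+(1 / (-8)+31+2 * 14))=-6344 / 244729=-0.03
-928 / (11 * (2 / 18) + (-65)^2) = -2088 / 9509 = -0.22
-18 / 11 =-1.64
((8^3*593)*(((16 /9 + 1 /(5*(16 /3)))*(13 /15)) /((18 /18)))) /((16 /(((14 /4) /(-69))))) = -70529641 /46575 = -1514.32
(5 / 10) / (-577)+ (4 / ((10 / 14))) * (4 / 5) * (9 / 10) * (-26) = -15122141 / 144250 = -104.83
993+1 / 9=8938 / 9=993.11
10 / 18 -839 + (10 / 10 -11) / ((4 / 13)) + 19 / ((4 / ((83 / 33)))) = -340163 / 396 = -859.00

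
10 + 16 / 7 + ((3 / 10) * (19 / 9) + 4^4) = 56473 / 210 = 268.92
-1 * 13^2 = -169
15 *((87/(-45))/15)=-29/15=-1.93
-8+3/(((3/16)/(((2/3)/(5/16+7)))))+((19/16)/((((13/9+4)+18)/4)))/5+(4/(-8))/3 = -9875969/1481220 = -6.67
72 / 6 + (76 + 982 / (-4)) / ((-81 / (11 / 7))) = 5779 / 378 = 15.29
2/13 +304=3954/13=304.15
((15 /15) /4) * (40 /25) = 2 /5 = 0.40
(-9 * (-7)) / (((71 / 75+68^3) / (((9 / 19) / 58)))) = 42525 / 25987883042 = 0.00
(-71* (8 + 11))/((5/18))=-24282/5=-4856.40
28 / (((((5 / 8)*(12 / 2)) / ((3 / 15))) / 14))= 1568 / 75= 20.91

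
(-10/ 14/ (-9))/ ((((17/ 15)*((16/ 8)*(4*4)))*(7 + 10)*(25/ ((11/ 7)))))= 11/ 1359456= 0.00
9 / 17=0.53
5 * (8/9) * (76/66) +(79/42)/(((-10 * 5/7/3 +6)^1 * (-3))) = 4.94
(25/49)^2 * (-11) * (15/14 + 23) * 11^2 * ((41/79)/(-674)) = 34106875/5311012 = 6.42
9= 9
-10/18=-5/9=-0.56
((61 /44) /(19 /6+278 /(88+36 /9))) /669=23 /68684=0.00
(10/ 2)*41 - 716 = -511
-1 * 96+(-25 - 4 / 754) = -45619 / 377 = -121.01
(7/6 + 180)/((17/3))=1087/34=31.97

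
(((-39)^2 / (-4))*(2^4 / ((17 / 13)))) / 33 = -26364 / 187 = -140.98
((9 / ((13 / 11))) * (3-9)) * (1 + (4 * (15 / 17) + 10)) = -11286 / 17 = -663.88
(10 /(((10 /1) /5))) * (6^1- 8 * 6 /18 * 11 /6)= 50 /9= 5.56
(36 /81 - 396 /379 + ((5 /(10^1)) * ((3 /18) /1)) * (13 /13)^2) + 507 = 6910453 /13644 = 506.48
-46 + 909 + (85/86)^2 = 6389973/7396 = 863.98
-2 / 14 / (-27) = 1 / 189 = 0.01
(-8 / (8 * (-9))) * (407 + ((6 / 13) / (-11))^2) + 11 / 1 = 10347230 / 184041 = 56.22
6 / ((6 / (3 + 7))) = 10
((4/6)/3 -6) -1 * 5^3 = -1177/9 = -130.78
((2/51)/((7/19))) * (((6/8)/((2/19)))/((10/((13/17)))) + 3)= 30533/80920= 0.38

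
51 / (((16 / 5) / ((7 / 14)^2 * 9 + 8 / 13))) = 37995 / 832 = 45.67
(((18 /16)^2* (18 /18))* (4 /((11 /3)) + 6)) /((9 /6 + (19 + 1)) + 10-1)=3159 /10736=0.29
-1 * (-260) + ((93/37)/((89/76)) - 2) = 856662/3293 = 260.15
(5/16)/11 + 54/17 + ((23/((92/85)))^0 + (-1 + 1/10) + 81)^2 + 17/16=123073627/18700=6581.48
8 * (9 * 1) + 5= 77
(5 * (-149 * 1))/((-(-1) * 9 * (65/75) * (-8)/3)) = 35.82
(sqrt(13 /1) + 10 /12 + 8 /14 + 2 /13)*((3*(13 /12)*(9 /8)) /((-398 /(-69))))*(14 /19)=176157 /241984 + 56511*sqrt(13) /120992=2.41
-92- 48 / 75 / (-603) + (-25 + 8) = -1643159 / 15075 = -109.00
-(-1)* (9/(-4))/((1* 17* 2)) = -0.07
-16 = -16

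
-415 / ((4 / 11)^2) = -50215 / 16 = -3138.44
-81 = -81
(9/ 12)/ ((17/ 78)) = 117/ 34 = 3.44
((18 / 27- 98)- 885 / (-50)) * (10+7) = -40613 / 30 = -1353.77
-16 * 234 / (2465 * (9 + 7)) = -0.09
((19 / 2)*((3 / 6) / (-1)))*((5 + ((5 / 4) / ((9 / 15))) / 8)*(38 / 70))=-36461 / 2688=-13.56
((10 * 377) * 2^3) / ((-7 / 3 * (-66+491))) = -18096 / 595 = -30.41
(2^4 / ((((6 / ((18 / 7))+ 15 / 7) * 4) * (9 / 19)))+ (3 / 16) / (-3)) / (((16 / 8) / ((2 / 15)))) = 823 / 6768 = 0.12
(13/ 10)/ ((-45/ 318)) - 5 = -14.19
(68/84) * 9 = 51/7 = 7.29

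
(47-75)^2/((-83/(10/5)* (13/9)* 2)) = -7056/1079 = -6.54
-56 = -56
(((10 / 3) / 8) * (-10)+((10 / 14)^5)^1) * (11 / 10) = -883135 / 201684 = -4.38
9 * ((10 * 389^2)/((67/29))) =394947810/67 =5894743.43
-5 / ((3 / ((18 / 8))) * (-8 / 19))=285 / 32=8.91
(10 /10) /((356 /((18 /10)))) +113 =201149 /1780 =113.01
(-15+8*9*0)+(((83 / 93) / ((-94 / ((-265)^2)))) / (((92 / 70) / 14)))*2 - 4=-1429935502 / 100533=-14223.54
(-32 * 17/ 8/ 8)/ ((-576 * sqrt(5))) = 17 * sqrt(5)/ 5760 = 0.01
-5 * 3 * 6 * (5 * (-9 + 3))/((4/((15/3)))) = 3375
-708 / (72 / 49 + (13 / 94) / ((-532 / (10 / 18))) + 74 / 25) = -55763920800 / 348858721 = -159.85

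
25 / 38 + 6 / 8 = 107 / 76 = 1.41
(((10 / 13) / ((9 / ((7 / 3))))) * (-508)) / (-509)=35560 / 178659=0.20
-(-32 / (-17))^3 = -6.67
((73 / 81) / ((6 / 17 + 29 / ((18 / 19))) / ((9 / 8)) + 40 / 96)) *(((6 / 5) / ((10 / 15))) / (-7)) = -44676 / 5386325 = -0.01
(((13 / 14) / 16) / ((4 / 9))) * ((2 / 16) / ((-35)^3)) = -117 / 307328000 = -0.00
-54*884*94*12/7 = -53846208/7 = -7692315.43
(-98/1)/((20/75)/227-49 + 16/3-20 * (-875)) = -333690/59438819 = -0.01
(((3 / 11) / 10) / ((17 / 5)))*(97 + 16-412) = -897 / 374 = -2.40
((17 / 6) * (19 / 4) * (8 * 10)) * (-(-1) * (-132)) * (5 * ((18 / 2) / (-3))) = 2131800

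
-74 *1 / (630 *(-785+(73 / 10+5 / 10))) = 37 / 244818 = 0.00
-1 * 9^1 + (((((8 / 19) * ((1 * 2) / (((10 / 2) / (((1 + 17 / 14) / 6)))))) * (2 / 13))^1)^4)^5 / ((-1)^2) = -170595494088145622253945745616950096591700592628149507224156686236879655063294232951407049 / 18955054898682846917105082846327788510189040794432974883321790044391577797031402587890625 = -9.00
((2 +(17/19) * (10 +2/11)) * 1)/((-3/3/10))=-23220/209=-111.10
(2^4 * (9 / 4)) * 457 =16452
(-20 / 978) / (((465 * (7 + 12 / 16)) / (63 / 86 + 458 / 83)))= -178468 / 5031529803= -0.00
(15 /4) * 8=30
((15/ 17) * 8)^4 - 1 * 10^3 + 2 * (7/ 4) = 248262647/ 167042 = 1486.23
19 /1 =19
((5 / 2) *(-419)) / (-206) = 2095 / 412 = 5.08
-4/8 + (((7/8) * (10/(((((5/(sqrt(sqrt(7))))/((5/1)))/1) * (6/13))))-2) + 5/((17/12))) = 35/34 + 455 * 7^(1/4)/24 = 31.87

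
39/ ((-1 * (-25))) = 39/ 25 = 1.56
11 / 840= 0.01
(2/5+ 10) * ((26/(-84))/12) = -169/630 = -0.27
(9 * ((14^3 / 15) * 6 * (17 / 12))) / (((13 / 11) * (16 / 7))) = 1346961 / 260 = 5180.62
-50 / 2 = -25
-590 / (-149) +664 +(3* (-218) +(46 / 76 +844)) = 4861195 / 5662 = 858.56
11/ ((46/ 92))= 22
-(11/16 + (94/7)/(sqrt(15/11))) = -94* sqrt(165)/105 - 11/16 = -12.19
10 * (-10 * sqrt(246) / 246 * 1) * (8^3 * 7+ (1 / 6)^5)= -696729625 * sqrt(246) / 478224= -22850.75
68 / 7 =9.71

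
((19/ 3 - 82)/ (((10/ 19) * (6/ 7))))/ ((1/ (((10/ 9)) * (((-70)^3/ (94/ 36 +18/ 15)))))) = 16772777.78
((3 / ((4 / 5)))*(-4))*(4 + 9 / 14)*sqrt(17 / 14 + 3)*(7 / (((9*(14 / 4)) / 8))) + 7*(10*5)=350 - 1300*sqrt(826) / 147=95.83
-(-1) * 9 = 9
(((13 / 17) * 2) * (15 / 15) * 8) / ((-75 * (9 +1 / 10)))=-32 / 1785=-0.02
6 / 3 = 2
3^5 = 243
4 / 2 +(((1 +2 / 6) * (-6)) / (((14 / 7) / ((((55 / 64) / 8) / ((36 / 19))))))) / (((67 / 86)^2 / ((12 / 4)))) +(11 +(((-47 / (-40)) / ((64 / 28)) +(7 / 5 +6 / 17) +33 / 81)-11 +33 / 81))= 522319949 / 131868864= 3.96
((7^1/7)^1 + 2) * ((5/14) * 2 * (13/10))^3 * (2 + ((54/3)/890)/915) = 255592389/53204200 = 4.80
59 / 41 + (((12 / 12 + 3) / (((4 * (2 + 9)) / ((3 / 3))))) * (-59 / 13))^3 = 164107674 / 119892487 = 1.37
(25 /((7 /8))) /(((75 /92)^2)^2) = 64.69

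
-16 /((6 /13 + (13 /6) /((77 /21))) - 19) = 4576 /5133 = 0.89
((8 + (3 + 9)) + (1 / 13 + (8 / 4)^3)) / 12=365 / 156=2.34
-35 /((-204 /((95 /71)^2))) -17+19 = 2372603 /1028364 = 2.31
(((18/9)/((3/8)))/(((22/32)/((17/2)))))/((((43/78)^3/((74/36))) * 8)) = 88442432/874577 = 101.13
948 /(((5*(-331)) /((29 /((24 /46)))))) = -31.84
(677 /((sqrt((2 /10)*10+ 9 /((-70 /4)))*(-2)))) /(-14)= 677*sqrt(455) /728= 19.84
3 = 3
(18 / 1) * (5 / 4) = 22.50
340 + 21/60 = 6807/20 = 340.35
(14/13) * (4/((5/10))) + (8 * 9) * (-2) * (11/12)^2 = -1461/13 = -112.38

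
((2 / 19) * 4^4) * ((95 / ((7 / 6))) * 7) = 15360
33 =33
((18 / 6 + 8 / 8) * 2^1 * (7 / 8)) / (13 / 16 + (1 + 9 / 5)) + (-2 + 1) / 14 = 7551 / 4046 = 1.87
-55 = -55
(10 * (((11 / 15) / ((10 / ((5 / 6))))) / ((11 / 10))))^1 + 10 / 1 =95 / 9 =10.56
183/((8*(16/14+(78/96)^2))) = 13664/1077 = 12.69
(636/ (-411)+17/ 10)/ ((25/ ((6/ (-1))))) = -627/ 17125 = -0.04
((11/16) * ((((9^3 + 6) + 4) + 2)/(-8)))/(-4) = 8151/512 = 15.92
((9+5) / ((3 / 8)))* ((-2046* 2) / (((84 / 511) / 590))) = -1644929440 / 3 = -548309813.33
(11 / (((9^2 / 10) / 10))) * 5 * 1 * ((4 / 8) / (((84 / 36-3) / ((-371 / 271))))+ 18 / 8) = 1628000 / 7317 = 222.50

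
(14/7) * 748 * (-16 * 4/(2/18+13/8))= -6893568/125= -55148.54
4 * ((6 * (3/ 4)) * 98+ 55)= 1984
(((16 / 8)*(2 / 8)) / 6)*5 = 5 / 12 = 0.42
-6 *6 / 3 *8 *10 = -960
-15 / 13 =-1.15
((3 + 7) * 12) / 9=13.33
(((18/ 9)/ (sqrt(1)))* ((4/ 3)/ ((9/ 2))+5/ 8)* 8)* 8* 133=423472/ 27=15684.15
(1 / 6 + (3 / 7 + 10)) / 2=5.30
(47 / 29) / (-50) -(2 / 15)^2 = -131 / 2610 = -0.05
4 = 4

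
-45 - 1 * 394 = -439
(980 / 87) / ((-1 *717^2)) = -980 / 44725743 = -0.00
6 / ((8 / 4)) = 3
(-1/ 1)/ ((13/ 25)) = -25/ 13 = -1.92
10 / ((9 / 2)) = 20 / 9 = 2.22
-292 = -292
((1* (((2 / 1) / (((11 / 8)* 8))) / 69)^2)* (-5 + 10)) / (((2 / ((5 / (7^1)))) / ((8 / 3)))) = 400 / 12097701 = 0.00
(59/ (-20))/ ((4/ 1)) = -59/ 80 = -0.74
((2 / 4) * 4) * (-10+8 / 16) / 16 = -19 / 16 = -1.19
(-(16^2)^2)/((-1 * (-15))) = -65536/15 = -4369.07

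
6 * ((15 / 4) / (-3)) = -15 / 2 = -7.50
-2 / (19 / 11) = -22 / 19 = -1.16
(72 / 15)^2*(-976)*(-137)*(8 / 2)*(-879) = -270795681792 / 25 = -10831827271.68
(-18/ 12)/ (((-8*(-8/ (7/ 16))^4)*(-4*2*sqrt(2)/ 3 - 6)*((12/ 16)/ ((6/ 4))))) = -3969/ 4294967296 +441*sqrt(2)/ 1073741824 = -0.00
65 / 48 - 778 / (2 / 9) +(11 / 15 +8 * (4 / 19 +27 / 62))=-164625237 / 47120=-3493.74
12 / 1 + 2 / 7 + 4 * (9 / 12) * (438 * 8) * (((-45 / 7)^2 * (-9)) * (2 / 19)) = -383150962 / 931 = -411547.76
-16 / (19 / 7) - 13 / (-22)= -2217 / 418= -5.30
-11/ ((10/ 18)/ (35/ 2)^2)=-6063.75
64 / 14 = 32 / 7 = 4.57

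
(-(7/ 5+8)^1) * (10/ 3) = -94/ 3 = -31.33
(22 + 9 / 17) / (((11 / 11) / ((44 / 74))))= 8426 / 629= 13.40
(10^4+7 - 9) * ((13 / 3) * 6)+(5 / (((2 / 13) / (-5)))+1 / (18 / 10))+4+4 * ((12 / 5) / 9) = 23381201 / 90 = 259791.12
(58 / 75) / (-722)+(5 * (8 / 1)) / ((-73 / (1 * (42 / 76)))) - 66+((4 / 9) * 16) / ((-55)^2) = -47568725429 / 717460425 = -66.30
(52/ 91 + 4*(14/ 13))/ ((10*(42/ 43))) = 1591/ 3185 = 0.50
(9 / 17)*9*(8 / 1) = 648 / 17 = 38.12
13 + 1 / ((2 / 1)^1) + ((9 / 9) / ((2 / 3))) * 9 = 27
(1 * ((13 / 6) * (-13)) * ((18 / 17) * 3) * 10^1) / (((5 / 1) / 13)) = -39546 / 17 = -2326.24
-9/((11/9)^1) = -81/11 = -7.36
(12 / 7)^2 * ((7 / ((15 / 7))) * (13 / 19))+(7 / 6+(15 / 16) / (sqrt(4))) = 8.20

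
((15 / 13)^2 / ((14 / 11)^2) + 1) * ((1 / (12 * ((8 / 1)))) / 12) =60349 / 38158848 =0.00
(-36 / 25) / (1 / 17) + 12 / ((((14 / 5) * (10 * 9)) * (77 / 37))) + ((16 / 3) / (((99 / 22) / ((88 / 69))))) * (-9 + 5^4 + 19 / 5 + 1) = 22942658821 / 25103925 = 913.91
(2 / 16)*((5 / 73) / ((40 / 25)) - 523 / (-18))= 152941 / 42048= 3.64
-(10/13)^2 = -100/169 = -0.59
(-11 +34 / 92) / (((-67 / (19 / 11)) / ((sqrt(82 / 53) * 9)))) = 83619 * sqrt(4346) / 1796806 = 3.07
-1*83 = -83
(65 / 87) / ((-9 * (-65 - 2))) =0.00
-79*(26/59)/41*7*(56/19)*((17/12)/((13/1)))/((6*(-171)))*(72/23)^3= 606477312/10624942253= 0.06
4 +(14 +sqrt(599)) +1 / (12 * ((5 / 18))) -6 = 36.77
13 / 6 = 2.17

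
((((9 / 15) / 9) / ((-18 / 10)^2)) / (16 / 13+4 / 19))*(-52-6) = -0.83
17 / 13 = 1.31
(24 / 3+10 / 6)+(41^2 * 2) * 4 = 40373 / 3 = 13457.67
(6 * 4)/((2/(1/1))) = 12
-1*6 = -6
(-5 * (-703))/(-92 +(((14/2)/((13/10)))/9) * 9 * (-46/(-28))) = -45695/1081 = -42.27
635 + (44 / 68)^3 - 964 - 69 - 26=-2081781 / 4913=-423.73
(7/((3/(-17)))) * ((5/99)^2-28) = 32653957/29403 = 1110.57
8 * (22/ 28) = 44/ 7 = 6.29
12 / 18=2 / 3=0.67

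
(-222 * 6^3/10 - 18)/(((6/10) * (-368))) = 4011/184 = 21.80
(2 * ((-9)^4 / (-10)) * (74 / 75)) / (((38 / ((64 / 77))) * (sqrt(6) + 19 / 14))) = 10357632 / 1120625 -145006848 * sqrt(6) / 21291875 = -7.44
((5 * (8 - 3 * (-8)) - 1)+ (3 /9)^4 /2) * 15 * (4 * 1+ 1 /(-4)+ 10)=32795.02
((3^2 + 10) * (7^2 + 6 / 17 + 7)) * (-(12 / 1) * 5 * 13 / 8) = -104393.82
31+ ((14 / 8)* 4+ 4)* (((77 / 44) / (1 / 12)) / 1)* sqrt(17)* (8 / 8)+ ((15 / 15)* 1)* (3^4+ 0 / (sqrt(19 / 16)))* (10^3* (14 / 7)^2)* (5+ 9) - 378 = 231* sqrt(17)+ 4535653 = 4536605.44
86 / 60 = 43 / 30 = 1.43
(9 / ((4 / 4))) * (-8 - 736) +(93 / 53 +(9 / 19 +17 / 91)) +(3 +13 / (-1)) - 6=-614846221 / 91637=-6709.58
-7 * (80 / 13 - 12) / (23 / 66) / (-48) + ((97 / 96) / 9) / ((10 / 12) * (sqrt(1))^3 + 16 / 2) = -5553805 / 2281968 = -2.43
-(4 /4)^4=-1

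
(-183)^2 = 33489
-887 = -887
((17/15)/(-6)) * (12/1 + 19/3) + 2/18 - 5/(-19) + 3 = -91/1026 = -0.09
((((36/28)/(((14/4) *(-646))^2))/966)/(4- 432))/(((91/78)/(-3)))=27/17261035659532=0.00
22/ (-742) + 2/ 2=360/ 371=0.97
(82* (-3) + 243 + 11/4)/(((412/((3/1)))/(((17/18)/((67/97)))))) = -1649/662496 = -0.00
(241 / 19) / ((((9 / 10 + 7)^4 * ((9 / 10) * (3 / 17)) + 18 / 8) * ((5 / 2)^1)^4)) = 10488320 / 20054066553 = 0.00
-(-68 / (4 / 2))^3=39304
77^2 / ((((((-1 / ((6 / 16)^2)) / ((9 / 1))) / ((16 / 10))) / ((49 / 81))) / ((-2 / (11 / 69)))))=91117.95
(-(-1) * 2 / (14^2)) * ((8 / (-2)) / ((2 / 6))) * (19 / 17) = -114 / 833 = -0.14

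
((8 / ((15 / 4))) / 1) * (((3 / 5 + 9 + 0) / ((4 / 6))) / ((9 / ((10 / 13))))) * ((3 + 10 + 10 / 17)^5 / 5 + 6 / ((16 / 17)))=243282.30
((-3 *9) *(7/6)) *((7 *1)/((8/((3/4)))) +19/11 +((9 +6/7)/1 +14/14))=-293625/704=-417.08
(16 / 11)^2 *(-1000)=-256000 / 121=-2115.70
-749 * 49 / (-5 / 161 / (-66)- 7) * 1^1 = 389984826 / 74377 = 5243.35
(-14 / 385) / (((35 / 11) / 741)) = -1482 / 175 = -8.47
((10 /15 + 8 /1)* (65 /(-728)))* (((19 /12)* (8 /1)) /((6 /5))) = -6175 /756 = -8.17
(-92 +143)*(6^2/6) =306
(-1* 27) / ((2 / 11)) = -297 / 2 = -148.50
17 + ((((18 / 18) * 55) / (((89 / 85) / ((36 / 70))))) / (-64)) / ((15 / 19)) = 328253 / 19936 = 16.47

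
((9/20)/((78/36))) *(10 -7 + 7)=27/13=2.08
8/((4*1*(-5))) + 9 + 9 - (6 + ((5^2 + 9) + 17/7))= -869/35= -24.83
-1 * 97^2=-9409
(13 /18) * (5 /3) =65 /54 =1.20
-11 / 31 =-0.35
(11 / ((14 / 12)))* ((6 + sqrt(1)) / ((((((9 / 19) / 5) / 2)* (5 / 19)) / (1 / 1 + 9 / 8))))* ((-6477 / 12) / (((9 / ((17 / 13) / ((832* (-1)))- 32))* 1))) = 50447475540077 / 2336256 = 21593299.51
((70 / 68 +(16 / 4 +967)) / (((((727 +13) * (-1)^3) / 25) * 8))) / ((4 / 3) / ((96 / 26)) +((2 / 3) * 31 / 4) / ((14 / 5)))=-10410435 / 5595584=-1.86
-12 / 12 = -1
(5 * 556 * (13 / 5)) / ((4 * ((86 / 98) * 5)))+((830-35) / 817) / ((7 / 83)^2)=109817308 / 200165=548.63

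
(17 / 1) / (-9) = -17 / 9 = -1.89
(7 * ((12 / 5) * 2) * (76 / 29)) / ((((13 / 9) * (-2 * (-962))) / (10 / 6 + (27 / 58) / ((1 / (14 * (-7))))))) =-36618624 / 26293865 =-1.39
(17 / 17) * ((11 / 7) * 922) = 1448.86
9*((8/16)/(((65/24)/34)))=3672/65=56.49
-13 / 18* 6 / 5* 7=-91 / 15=-6.07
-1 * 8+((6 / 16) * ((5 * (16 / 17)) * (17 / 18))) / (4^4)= -6139 / 768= -7.99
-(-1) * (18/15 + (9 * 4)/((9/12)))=246/5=49.20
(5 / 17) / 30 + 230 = 23461 / 102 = 230.01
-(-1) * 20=20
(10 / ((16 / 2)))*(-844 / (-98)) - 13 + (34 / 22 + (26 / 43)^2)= -645079 / 1993222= -0.32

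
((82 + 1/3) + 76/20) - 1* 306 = -3298/15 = -219.87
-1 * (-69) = 69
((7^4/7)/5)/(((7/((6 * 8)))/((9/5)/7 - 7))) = -79296/25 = -3171.84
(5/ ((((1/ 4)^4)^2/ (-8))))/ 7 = -2621440/ 7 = -374491.43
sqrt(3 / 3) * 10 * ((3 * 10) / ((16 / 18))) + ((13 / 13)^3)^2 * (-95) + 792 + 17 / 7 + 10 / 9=130793 / 126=1038.04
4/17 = 0.24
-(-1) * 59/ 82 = 59/ 82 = 0.72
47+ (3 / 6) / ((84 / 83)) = 7979 / 168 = 47.49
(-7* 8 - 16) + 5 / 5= -71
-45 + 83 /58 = -43.57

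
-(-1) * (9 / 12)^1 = 0.75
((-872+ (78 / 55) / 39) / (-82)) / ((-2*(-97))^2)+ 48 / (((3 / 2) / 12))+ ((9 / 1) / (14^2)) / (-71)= 56689842659883 / 147629938610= 384.00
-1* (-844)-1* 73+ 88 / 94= 36281 / 47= 771.94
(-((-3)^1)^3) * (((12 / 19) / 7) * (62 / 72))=279 / 133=2.10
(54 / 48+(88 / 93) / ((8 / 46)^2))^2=581436769 / 553536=1050.40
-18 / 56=-9 / 28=-0.32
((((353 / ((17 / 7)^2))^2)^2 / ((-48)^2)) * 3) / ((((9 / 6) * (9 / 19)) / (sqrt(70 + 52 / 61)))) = 1700735365460041939 * sqrt(263642) / 4411803842045568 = 197937.39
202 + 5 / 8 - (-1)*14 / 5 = 8217 / 40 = 205.42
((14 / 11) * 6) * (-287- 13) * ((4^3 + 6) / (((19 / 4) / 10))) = -70560000 / 209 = -337607.66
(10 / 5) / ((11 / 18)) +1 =47 / 11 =4.27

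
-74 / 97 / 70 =-37 / 3395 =-0.01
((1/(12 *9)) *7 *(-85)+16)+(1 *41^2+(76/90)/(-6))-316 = 27507/20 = 1375.35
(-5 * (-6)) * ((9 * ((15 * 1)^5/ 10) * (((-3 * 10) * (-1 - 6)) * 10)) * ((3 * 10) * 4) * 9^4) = 33899292787500000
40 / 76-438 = -8312 / 19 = -437.47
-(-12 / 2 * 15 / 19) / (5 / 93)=1674 / 19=88.11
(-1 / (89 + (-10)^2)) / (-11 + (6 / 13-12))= 13 / 55377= 0.00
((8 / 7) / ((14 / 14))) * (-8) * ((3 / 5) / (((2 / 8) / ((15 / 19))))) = -17.32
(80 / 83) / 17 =80 / 1411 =0.06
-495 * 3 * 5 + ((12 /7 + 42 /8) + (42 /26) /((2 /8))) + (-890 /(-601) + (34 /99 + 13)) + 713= -144754221935 /21657636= -6683.75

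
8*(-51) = -408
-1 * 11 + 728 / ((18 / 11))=3905 / 9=433.89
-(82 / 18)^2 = -1681 / 81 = -20.75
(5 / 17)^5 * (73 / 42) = 228125 / 59633994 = 0.00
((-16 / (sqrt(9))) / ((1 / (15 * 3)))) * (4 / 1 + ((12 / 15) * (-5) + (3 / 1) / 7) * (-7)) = -6960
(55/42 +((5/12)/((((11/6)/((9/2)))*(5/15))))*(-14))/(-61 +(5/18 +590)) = -57720/733579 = -0.08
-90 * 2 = -180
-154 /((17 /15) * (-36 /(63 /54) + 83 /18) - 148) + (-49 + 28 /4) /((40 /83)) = -579720477 /6718780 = -86.28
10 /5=2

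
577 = 577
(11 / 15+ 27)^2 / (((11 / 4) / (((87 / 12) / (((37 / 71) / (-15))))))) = -356322304 / 6105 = -58365.65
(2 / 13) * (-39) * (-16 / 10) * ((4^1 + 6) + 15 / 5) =624 / 5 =124.80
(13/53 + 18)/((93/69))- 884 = -1430171/1643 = -870.46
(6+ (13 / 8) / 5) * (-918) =-116127 / 20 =-5806.35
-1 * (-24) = 24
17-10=7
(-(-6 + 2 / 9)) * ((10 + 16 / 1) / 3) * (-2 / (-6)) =16.69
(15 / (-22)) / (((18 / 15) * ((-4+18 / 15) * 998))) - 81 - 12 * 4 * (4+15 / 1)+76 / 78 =-23784754277 / 23975952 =-992.03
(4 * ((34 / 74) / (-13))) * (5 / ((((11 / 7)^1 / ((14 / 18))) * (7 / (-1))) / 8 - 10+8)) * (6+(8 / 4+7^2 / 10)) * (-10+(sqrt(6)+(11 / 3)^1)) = -1555568 / 101491+245616 * sqrt(6) / 101491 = -9.40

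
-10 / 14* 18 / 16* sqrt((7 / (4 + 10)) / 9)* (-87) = 1305* sqrt(2) / 112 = 16.48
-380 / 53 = -7.17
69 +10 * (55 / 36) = 1517 / 18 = 84.28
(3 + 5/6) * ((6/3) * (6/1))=46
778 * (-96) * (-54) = 4033152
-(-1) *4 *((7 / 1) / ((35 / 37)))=148 / 5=29.60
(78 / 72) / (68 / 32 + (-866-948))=-2 / 3345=-0.00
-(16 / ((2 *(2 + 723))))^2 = -64 / 525625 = -0.00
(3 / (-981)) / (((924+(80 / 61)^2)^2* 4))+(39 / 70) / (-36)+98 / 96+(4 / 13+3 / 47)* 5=950193461052934449059 / 331891096338156089280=2.86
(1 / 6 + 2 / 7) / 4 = 19 / 168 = 0.11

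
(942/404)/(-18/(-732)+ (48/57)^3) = 197065929/52549189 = 3.75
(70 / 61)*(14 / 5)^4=537824 / 7625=70.53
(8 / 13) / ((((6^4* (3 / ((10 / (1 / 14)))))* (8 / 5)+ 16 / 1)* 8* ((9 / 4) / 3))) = 175 / 103116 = 0.00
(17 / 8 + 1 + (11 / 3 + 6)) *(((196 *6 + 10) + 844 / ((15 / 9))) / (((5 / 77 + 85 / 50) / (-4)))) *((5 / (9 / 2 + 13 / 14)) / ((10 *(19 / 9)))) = -700116263 / 327066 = -2140.60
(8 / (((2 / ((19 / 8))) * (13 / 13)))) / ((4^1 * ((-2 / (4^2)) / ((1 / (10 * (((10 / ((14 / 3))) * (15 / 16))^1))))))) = -1064 / 1125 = -0.95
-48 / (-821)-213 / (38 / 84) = -7343754 / 15599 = -470.78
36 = 36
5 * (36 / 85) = 36 / 17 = 2.12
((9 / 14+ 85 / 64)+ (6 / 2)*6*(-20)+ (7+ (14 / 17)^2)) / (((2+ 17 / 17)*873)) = -1680023 / 12558784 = -0.13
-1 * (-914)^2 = -835396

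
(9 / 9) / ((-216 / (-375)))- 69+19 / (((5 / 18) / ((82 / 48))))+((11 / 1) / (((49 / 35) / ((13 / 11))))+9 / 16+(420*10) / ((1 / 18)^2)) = 6858731549 / 5040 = 1360859.43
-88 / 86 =-44 / 43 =-1.02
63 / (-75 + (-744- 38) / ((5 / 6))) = -0.06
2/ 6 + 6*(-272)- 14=-4937/ 3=-1645.67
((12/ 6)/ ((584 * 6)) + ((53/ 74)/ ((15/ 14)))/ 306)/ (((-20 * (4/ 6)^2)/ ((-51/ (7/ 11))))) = 1503007/ 60502400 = 0.02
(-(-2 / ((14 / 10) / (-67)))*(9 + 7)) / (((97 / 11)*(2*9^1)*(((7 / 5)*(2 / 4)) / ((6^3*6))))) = -84902400 / 4753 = -17862.91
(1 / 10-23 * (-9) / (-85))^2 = 157609 / 28900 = 5.45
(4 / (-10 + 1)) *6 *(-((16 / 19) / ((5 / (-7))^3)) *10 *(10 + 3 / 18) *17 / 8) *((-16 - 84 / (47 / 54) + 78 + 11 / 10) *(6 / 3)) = 89366652368 / 1004625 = 88955.23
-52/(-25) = 52/25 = 2.08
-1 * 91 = -91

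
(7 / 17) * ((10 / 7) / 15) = 2 / 51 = 0.04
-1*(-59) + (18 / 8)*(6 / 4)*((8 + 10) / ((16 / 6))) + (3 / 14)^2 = 128305 / 1568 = 81.83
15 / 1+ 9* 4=51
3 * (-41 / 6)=-20.50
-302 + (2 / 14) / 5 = -10569 / 35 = -301.97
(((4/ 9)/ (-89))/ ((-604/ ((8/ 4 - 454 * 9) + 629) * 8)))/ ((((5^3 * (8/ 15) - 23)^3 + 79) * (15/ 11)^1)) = -7601/ 241926082688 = -0.00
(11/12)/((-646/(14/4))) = -77/15504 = -0.00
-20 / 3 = -6.67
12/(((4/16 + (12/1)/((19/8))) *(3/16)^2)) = 77824/1209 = 64.37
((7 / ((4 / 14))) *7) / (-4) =-343 / 8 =-42.88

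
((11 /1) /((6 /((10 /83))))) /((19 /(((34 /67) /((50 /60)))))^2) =152592 /672519535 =0.00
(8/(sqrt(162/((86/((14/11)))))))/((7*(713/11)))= 44*sqrt(6622)/314433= 0.01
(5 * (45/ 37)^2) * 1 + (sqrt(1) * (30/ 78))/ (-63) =8285530/ 1121211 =7.39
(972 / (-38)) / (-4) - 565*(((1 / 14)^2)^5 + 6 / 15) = -1206915047898095 / 5495838444544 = -219.61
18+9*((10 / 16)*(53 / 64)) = 11601 / 512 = 22.66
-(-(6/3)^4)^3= 4096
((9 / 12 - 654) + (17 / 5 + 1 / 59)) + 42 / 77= -8427753 / 12980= -649.29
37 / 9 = 4.11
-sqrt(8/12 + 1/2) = -sqrt(42)/6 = -1.08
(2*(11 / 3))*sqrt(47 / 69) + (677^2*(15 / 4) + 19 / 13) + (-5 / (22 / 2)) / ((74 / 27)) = 22*sqrt(3243) / 207 + 36375308507 / 21164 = 1718741.10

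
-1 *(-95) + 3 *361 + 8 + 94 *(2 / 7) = 1212.86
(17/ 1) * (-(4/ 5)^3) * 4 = -4352/ 125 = -34.82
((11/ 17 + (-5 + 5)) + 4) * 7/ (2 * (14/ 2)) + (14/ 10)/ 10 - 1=622/ 425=1.46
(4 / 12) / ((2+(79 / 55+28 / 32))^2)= 193600 / 10795827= 0.02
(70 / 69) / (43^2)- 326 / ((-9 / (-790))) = -10952403370 / 382743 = -28615.56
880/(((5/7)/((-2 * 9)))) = -22176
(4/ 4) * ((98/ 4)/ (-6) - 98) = -1225/ 12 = -102.08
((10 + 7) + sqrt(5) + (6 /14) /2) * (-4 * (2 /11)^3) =-3856 /9317 - 32 * sqrt(5) /1331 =-0.47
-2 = -2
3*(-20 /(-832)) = 15 /208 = 0.07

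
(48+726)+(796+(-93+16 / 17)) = 25125 / 17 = 1477.94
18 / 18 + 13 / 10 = 23 / 10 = 2.30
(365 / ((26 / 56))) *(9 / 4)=22995 / 13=1768.85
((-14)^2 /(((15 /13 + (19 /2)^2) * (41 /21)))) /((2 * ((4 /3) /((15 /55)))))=4914 /43747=0.11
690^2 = 476100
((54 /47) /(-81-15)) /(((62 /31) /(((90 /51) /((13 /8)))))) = -135 /20774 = -0.01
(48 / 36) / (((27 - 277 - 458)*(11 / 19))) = -19 / 5841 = -0.00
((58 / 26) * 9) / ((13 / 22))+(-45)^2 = 347967 / 169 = 2058.98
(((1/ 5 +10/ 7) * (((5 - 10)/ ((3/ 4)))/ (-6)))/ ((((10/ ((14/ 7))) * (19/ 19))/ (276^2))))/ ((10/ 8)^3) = 61753344/ 4375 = 14115.05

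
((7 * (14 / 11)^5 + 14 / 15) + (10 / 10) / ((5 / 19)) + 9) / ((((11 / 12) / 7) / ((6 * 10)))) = 30121736736 / 1771561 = 17002.94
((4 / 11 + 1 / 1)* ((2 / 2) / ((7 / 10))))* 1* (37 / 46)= 2775 / 1771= 1.57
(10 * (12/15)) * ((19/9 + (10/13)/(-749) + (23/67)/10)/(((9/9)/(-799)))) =-13707.08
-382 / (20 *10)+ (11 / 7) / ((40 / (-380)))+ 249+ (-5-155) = 50513 / 700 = 72.16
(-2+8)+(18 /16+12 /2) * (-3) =-123 /8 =-15.38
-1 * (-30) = 30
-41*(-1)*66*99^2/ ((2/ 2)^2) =26521506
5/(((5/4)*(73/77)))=308/73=4.22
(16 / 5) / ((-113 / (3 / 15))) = -0.01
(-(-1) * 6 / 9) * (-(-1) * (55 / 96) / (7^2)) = 55 / 7056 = 0.01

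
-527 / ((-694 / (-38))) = -10013 / 347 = -28.86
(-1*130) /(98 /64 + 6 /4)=-4160 /97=-42.89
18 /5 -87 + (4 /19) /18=-71297 /855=-83.39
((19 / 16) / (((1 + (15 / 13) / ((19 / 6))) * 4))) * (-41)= -192413 / 21568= -8.92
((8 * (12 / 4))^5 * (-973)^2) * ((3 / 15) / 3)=2512815685632 / 5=502563137126.40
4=4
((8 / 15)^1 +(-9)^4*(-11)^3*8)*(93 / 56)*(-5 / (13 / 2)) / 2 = 4060701284 / 91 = 44623091.03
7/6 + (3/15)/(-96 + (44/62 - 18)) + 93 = 4960607/52680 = 94.16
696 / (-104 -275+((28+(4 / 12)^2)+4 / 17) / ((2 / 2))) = -1836 / 925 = -1.98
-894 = -894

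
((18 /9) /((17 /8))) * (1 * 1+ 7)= 128 /17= 7.53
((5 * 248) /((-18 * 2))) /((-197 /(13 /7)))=4030 /12411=0.32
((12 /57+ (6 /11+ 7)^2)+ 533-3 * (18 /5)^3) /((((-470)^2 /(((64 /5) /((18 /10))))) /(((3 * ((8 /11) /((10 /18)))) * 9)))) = 0.51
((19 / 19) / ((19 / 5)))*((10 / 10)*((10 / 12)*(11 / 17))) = 275 / 1938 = 0.14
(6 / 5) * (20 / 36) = 2 / 3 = 0.67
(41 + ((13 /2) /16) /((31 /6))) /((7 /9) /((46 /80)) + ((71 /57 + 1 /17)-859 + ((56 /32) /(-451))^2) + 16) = -277091733067875 /5668447885205773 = -0.05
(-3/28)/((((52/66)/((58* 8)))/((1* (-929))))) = 5334318/91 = 58618.88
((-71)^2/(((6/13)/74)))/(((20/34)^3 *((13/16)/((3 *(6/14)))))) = 5498148126/875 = 6283597.86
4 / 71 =0.06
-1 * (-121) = 121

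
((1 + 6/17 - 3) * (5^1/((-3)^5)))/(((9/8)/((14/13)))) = 15680/483327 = 0.03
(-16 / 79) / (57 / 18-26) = 0.01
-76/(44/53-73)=1.05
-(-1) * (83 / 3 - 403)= -1126 / 3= -375.33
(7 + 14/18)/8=35/36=0.97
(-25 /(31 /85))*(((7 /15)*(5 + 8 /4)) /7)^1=-2975 /93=-31.99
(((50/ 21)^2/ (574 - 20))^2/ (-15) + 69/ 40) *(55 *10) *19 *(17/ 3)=54874492515963395/ 537203975364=102148.34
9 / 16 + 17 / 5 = 317 / 80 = 3.96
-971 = -971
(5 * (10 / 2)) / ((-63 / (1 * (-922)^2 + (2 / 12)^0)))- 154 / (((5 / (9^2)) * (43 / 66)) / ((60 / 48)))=-926808098 / 2709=-342121.85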